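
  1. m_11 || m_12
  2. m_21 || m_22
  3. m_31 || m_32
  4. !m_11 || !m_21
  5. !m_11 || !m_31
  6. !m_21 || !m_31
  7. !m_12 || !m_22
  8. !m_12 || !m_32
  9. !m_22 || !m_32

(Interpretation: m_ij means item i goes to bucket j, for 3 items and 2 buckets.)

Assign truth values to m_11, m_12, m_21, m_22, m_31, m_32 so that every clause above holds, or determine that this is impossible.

UNSATISFIABLE

Suppose m_11 = true.
From the singleton clause (!m_21), m_21 = false.
From the singleton clause (m_22), m_22 = true.
From the singleton clause (!m_31), m_31 = false.
From the singleton clause (m_32), m_32 = true.
But (!m_32) is also a unit clause — contradiction.
So m_11 must be the other value — set m_11 = false.
From the singleton clause (m_12), m_12 = true.
From the singleton clause (!m_22), m_22 = false.
From the singleton clause (m_21), m_21 = true.
From the singleton clause (!m_31), m_31 = false.
From the singleton clause (m_32), m_32 = true.
But (!m_32) is also a unit clause — contradiction.
Both values of m_11 lead to a conflict.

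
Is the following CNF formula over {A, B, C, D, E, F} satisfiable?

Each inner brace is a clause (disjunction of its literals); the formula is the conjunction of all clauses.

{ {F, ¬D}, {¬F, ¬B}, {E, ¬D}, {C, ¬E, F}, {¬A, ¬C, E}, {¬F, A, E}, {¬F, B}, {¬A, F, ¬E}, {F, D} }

Case F = True:
Unit clause (¬B) forces B = False.
But (B) is also a unit clause — contradiction.
That branch fails; take F = False instead.
Unit clause (¬D) forces D = False.
But (D) is also a unit clause — contradiction.
Both values of F lead to a conflict.
No assignment satisfies every clause.

No, unsatisfiable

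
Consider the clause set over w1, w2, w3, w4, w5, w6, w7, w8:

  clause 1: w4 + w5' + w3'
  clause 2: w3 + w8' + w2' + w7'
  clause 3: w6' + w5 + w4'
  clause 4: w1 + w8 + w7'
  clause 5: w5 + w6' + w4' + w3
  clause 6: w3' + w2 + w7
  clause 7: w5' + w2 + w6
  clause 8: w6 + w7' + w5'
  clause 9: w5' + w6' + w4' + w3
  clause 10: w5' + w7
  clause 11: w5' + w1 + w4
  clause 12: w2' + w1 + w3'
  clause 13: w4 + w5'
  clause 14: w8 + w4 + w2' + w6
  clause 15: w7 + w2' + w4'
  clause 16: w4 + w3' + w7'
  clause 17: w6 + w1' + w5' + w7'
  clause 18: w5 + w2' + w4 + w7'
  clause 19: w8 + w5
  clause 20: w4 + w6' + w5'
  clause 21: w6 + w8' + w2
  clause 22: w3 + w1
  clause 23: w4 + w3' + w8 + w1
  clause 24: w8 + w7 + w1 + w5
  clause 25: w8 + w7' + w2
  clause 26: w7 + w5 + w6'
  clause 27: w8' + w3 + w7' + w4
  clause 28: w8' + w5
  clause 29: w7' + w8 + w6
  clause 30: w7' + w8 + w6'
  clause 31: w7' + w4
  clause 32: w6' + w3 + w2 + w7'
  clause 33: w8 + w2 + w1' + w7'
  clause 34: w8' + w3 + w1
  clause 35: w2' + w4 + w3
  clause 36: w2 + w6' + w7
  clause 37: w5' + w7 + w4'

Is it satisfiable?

Suppose w5 = 1.
Unit clause (w7) forces w7 = 1.
Unit clause (w6) forces w6 = 1.
Unit clause (w4) forces w4 = 1.
Unit clause (w3) forces w3 = 1.
Unit clause (w8) forces w8 = 1.
Suppose w2 = 0.
Every clause is now satisfied; w1 is unconstrained.
A satisfying assignment: w1 ↦ 1,  w2 ↦ 0,  w3 ↦ 1,  w4 ↦ 1,  w5 ↦ 1,  w6 ↦ 1,  w7 ↦ 1,  w8 ↦ 1.

Yes, satisfiable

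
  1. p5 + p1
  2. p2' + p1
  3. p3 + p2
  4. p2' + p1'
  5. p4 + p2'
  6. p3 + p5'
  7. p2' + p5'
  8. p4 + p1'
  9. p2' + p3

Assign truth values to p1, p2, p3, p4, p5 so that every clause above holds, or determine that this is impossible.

Suppose p5 = 1.
(p3) alone gives p3 = 1.
(p2') alone gives p2 = 0.
Suppose p4 = 1.
No clause remains; p1 is free.

p1: 1,  p2: 0,  p3: 1,  p4: 1,  p5: 1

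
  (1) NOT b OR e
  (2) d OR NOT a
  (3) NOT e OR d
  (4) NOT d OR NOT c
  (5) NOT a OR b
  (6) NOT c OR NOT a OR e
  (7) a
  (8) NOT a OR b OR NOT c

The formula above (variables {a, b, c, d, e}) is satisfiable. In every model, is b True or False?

True

Suppose b = false.
The clause (NOT a) is unit, so a = false.
That conflicts with the unit clause (a).
So every satisfying assignment has b = True.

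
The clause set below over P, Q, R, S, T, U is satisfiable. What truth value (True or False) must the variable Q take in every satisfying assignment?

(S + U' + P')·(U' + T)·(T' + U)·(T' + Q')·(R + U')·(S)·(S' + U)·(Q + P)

Suppose Q = 1.
Unit clause (T') forces T = 0.
Unit clause (U') forces U = 0.
Unit clause (S) forces S = 1.
Now (S') is unsatisfied and unit — conflict.
So every satisfying assignment has Q = False.

False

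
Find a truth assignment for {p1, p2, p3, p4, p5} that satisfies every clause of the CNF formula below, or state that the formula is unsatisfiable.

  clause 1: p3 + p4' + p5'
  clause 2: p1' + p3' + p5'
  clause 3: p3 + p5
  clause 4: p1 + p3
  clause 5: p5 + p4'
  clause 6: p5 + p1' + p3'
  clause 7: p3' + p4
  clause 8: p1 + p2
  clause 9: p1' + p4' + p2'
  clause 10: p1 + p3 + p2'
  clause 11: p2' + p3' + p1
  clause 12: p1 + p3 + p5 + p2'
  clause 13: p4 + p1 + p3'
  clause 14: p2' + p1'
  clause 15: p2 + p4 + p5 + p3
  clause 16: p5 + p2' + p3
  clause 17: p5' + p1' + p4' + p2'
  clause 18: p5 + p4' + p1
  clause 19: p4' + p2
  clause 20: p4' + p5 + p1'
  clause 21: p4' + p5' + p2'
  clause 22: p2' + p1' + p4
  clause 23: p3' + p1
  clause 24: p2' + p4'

Case p3 = 0:
From the singleton clause (p5), p5 = 1.
From the singleton clause (p4'), p4 = 0.
From the singleton clause (p1), p1 = 1.
From the singleton clause (p2'), p2 = 0.
All clauses are satisfied.

p1: 1, p2: 0, p3: 0, p4: 0, p5: 1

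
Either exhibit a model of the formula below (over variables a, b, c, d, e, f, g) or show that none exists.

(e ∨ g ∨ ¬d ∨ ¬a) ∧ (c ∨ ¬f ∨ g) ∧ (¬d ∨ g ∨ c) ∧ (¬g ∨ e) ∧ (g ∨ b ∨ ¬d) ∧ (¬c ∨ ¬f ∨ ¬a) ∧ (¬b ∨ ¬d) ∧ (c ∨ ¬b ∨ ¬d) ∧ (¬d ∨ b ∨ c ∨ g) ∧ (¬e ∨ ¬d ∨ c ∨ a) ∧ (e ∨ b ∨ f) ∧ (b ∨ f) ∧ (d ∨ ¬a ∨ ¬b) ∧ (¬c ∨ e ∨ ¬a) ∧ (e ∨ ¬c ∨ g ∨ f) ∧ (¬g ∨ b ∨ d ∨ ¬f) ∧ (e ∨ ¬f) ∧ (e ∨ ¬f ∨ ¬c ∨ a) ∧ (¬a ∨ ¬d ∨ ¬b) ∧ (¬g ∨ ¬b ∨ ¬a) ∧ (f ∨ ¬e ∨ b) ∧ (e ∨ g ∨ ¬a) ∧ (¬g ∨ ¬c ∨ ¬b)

a=False; b=True; c=False; d=False; e=False; f=False; g=False

Try g = False.
Try c = False.
Unit clause (¬f) forces f = False.
Unit clause (¬d) forces d = False.
Unit clause (b) forces b = True.
Unit clause (¬a) forces a = False.
Every clause is now satisfied; e is unconstrained.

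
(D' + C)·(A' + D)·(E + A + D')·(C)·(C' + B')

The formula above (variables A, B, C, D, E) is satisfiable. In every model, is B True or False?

Suppose B = 1.
From the singleton clause (C), C = 1.
Now (C') is unsatisfied and unit — conflict.
So every satisfying assignment has B = False.

False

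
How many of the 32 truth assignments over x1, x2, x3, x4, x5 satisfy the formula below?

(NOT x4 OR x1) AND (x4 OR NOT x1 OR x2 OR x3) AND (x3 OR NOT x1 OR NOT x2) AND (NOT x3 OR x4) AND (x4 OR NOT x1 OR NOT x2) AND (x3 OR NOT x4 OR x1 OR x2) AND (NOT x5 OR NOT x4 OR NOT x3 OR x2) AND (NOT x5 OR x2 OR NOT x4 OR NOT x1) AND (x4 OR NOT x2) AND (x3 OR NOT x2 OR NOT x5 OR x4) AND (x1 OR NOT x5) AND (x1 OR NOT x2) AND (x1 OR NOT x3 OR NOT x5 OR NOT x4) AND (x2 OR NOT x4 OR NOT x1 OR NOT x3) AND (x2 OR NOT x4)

3

There are 2^5 = 32 truth assignments over (x1, x2, x3, x4, x5).
Split on x3. With x3 = true, the clauses containing x3 are satisfied and NOT x3 drops from the rest; 2 of the 2^4 = 16 assignments to the other variables satisfy what remains.
With x3 = false, by the same count on the reduced clause set, 1 assignment works.
Total: 2 + 1 = 3.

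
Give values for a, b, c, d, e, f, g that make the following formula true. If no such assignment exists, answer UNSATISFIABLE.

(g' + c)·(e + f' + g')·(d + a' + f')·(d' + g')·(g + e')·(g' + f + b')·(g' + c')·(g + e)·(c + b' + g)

Suppose g = 0.
(e') alone gives e = 0.
But (e) is also a unit clause — contradiction.
Undo g and try g = 1.
(c) alone gives c = 1.
But (c') is also a unit clause — contradiction.
Either choice for g ends in contradiction.

UNSATISFIABLE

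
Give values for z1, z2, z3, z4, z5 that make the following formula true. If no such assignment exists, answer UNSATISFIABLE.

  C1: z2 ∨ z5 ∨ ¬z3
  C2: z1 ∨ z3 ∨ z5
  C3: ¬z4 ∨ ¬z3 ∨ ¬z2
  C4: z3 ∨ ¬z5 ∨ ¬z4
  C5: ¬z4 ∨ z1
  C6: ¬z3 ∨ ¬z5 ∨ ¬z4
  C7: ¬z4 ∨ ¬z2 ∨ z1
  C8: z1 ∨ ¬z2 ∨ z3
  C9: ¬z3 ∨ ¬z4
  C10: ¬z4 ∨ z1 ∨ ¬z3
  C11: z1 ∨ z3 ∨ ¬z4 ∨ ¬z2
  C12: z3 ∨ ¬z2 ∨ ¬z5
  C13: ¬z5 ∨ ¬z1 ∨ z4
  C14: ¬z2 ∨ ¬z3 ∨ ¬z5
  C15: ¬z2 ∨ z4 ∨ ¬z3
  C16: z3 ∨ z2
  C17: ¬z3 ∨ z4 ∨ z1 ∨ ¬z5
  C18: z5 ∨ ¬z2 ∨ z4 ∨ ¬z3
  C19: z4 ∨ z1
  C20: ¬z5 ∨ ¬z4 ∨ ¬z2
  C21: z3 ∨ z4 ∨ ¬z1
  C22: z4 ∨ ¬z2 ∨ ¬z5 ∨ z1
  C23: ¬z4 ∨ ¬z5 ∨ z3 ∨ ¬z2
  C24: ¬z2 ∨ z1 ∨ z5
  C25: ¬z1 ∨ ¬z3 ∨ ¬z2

z1 ↦ True, z2 ↦ True, z3 ↦ False, z4 ↦ True, z5 ↦ False

Branch on z4: set z4 = True.
From the singleton clause (z1), z1 = True.
From the singleton clause (¬z3), z3 = False.
From the singleton clause (¬z5), z5 = False.
From the singleton clause (z2), z2 = True.
This assignment satisfies each clause.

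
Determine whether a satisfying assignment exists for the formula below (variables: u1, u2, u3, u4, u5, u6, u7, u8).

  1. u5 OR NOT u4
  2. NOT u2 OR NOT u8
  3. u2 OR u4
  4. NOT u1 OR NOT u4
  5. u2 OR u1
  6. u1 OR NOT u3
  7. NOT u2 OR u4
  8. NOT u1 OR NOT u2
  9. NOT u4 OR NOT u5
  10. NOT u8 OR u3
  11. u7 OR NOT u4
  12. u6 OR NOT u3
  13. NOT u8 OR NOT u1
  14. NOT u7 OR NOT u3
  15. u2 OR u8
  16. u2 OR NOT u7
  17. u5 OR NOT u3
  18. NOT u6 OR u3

Unsatisfiable

Case u5 = true:
(NOT u4) alone gives u4 = false.
(u2) alone gives u2 = true.
That conflicts with the unit clause (NOT u2).
Undo u5 and try u5 = false.
(NOT u4) alone gives u4 = false.
(u2) alone gives u2 = true.
That conflicts with the unit clause (NOT u2).
Neither u5 = true nor u5 = false works.
No assignment satisfies every clause.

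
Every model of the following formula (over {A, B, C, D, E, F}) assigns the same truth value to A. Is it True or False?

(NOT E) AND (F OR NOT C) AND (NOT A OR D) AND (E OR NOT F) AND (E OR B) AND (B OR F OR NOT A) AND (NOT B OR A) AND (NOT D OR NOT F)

Suppose A = false.
(NOT E) alone gives E = false.
(NOT F) alone gives F = false.
(NOT C) alone gives C = false.
(B) alone gives B = true.
That conflicts with the unit clause (NOT B).
So every satisfying assignment has A = True.

True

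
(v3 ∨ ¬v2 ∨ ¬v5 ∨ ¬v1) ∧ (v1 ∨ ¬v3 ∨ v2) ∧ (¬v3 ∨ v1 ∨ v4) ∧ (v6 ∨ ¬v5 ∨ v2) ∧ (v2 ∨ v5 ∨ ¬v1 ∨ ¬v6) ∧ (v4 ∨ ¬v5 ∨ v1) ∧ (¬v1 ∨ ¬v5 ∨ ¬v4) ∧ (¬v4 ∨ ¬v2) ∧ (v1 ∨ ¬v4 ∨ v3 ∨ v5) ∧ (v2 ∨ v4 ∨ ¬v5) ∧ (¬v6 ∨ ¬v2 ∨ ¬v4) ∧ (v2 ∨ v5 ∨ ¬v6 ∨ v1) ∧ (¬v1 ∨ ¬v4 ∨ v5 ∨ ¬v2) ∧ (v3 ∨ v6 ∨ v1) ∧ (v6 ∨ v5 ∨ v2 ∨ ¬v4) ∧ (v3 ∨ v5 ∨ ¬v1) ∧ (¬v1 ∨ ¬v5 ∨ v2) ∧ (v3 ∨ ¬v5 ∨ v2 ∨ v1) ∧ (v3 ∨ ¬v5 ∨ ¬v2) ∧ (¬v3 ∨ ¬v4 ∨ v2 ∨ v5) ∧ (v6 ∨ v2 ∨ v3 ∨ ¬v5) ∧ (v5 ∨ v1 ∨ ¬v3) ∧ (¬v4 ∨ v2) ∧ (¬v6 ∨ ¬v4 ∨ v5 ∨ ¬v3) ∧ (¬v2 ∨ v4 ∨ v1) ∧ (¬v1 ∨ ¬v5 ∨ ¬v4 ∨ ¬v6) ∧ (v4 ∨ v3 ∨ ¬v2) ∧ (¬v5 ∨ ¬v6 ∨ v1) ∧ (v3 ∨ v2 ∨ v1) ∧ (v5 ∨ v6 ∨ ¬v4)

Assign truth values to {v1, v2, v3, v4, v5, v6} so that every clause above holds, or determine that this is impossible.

Branch on v4: set v4 = False.
Branch on v3: set v3 = True.
The clause (v1) is unit, so v1 = True.
Branch on v2: set v2 = True.
Every clause is now satisfied; v5, v6 are unconstrained.

v1: True, v2: True, v3: True, v4: False, v5: False, v6: True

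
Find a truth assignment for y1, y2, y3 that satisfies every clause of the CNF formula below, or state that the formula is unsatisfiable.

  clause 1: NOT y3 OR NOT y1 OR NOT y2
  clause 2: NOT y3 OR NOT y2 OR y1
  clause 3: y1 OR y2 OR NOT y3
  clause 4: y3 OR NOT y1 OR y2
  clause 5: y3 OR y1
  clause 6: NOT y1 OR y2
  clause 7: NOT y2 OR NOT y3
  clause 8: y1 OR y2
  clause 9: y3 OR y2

y1=true,  y2=true,  y3=false

Suppose y3 = false.
(y1) alone gives y1 = true.
(y2) alone gives y2 = true.
This assignment satisfies each clause.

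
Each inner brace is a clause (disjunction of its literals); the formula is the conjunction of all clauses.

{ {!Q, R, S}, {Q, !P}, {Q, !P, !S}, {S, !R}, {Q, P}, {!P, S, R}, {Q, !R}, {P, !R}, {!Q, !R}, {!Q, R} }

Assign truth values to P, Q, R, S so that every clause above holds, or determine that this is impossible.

UNSATISFIABLE

Try Q = true.
(!R) alone gives R = false.
Now (R) is unsatisfied and unit — conflict.
That branch fails; take Q = false instead.
(!P) alone gives P = false.
Now (P) is unsatisfied and unit — conflict.
Neither Q = true nor Q = false works.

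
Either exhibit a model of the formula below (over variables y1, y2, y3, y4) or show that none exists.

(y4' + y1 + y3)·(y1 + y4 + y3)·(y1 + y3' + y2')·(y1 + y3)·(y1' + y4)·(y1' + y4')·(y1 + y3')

Branch on y1: set y1 = 1.
(y4) alone gives y4 = 1.
That conflicts with the unit clause (y4').
That branch fails; take y1 = 0 instead.
(y3) alone gives y3 = 1.
That conflicts with the unit clause (y3').
Both values of y1 lead to a conflict.

UNSATISFIABLE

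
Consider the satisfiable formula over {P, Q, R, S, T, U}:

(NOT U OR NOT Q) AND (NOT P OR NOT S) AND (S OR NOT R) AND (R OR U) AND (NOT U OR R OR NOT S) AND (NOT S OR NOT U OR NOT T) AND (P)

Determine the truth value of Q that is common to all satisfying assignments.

Suppose Q = true.
Unit clause (NOT U) forces U = false.
Unit clause (R) forces R = true.
Unit clause (S) forces S = true.
Unit clause (NOT P) forces P = false.
Now (P) is unsatisfied and unit — conflict.
So every satisfying assignment has Q = False.

False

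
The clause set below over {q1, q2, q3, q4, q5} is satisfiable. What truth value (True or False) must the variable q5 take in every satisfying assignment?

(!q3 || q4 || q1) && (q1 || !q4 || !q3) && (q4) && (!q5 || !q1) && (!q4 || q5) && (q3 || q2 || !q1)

True

Suppose q5 = false.
(q4) alone gives q4 = true.
But (!q4) is also a unit clause — contradiction.
So every satisfying assignment has q5 = True.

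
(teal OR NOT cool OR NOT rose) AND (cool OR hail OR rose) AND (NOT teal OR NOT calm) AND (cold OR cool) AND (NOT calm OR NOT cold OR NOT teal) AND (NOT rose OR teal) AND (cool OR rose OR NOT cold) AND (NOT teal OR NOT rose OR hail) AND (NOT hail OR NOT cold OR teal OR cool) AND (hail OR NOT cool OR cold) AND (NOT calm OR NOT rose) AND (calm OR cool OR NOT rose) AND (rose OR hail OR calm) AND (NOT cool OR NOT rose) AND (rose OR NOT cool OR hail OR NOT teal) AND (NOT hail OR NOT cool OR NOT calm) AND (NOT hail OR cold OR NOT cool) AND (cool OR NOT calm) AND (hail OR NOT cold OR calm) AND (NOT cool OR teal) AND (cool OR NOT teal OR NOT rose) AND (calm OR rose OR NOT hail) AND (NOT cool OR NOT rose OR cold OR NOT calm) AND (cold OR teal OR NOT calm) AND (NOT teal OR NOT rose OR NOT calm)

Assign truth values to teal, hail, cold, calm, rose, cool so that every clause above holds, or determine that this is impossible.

Try teal = false.
(NOT rose) alone gives rose = false.
(NOT cool) alone gives cool = false.
(hail) alone gives hail = true.
(cold) alone gives cold = true.
But (NOT cold) is also a unit clause — contradiction.
So teal must be the other value — set teal = true.
(NOT calm) alone gives calm = false.
Try cold = true.
(hail) alone gives hail = true.
(rose) alone gives rose = true.
(cool) alone gives cool = true.
But (NOT cool) is also a unit clause — contradiction.
So cold must be the other value — set cold = false.
(cool) alone gives cool = true.
(hail) alone gives hail = true.
But (NOT hail) is also a unit clause — contradiction.
Both values of cold lead to a conflict.
Both values of teal lead to a conflict.

UNSATISFIABLE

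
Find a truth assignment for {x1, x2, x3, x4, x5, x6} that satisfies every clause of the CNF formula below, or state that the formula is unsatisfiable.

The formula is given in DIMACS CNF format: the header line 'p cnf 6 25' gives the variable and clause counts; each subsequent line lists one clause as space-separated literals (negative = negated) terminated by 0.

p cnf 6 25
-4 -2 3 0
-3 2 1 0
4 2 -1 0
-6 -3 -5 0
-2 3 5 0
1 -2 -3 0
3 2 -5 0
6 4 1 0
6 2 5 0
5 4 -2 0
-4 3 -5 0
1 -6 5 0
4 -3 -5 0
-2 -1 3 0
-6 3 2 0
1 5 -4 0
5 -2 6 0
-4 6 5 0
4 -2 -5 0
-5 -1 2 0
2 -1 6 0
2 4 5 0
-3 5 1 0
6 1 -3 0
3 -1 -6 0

x1 ↦ True, x2 ↦ True, x3 ↦ True, x4 ↦ True, x5 ↦ True, x6 ↦ False

Suppose x4 = True.
Suppose x2 = True.
Unit clause (x3) forces x3 = True.
Unit clause (x1) forces x1 = True.
Suppose x6 = False.
Unit clause (x5) forces x5 = True.
This assignment satisfies each clause.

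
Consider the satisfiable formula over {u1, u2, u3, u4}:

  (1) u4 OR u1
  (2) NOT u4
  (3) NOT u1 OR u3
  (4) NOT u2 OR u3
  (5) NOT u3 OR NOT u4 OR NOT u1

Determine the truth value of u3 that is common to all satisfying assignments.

True

Suppose u3 = false.
(NOT u4) alone gives u4 = false.
(u1) alone gives u1 = true.
Now (NOT u1) is unsatisfied and unit — conflict.
So every satisfying assignment has u3 = True.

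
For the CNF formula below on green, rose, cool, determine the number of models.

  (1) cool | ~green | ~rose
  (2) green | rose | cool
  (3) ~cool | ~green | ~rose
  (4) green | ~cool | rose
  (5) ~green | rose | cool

3

There are 2^3 = 8 truth assignments over (green, rose, cool).
Check each against the 5 clauses (columns in the order green, rose, cool):
  F F F  ✗ fails (green | rose | cool)
  F F T  ✗ fails (green | ~cool | rose)
  F T F  ✓ satisfies all
  F T T  ✓ satisfies all
  T F F  ✗ fails (~green | rose | cool)
  T F T  ✓ satisfies all
  T T F  ✗ fails (cool | ~green | ~rose)
  T T T  ✗ fails (~cool | ~green | ~rose)
3 of the 8 rows are models.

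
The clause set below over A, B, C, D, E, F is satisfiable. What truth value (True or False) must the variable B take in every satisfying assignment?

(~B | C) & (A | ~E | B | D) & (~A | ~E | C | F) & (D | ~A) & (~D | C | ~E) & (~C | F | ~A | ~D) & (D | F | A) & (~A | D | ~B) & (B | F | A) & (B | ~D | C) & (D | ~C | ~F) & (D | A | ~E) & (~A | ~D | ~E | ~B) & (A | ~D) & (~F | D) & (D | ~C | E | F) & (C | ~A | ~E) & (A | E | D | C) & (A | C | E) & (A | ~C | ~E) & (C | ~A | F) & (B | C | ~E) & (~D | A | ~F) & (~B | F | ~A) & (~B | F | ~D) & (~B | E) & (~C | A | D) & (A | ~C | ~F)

Suppose B = 1.
From the singleton clause (C), C = 1.
From the singleton clause (E), E = 1.
From the singleton clause (A), A = 1.
From the singleton clause (D), D = 1.
That conflicts with the unit clause (~D).
So every satisfying assignment has B = False.

False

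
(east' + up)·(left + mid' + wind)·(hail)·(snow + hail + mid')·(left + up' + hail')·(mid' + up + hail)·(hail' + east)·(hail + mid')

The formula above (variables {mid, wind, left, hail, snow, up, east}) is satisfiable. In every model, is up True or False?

True

Suppose up = 0.
Unit clause (east') forces east = 0.
Unit clause (hail) forces hail = 1.
But (hail') is also a unit clause — contradiction.
So every satisfying assignment has up = True.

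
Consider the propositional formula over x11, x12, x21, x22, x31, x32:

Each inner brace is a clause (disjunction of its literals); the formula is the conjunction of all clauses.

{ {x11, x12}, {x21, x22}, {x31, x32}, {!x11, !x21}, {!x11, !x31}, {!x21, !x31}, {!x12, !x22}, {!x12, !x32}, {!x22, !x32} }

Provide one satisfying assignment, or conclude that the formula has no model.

UNSATISFIABLE

Suppose x11 = true.
From the singleton clause (!x21), x21 = false.
From the singleton clause (x22), x22 = true.
From the singleton clause (!x31), x31 = false.
From the singleton clause (x32), x32 = true.
That conflicts with the unit clause (!x32).
That branch fails; take x11 = false instead.
From the singleton clause (x12), x12 = true.
From the singleton clause (!x22), x22 = false.
From the singleton clause (x21), x21 = true.
From the singleton clause (!x31), x31 = false.
From the singleton clause (x32), x32 = true.
That conflicts with the unit clause (!x32).
Either choice for x11 ends in contradiction.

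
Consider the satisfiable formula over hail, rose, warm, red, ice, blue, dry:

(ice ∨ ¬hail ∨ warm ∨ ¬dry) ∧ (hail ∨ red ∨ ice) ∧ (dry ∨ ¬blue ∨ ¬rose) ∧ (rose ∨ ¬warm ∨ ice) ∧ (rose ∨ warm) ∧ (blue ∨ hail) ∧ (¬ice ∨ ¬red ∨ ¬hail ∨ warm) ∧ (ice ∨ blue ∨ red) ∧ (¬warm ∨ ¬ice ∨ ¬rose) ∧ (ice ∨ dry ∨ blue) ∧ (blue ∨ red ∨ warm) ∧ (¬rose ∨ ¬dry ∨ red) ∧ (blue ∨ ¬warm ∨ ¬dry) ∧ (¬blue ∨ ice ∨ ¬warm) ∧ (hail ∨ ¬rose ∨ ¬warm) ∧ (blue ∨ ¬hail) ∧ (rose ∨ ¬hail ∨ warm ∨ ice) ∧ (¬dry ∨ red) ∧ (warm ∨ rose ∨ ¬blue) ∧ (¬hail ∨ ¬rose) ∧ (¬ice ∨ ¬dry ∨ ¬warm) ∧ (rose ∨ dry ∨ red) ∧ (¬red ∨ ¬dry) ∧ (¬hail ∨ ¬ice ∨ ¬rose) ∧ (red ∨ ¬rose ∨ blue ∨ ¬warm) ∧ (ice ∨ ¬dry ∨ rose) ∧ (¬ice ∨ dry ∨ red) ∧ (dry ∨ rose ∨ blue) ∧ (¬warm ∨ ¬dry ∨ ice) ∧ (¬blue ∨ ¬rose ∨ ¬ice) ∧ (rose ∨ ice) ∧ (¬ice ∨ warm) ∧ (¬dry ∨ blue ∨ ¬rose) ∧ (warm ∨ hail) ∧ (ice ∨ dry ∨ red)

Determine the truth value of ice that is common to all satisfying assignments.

True

Suppose ice = False.
The clause (rose) is unit, so rose = True.
The clause (¬hail) is unit, so hail = False.
The clause (red) is unit, so red = True.
The clause (blue) is unit, so blue = True.
The clause (dry) is unit, so dry = True.
That conflicts with the unit clause (¬dry).
So every satisfying assignment has ice = True.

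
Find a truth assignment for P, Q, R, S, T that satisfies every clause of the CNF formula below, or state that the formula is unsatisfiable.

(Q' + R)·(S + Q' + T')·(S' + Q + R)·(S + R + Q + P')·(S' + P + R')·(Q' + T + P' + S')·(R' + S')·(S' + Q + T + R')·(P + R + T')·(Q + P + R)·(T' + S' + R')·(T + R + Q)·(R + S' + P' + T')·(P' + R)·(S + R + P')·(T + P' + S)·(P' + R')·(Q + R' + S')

P: 0,  Q: 0,  R: 1,  S: 0,  T: 0

Try Q = 0.
Try S = 0.
Try R = 1.
The clause (P') is unit, so P = 0.
All clauses hold; T can take either value.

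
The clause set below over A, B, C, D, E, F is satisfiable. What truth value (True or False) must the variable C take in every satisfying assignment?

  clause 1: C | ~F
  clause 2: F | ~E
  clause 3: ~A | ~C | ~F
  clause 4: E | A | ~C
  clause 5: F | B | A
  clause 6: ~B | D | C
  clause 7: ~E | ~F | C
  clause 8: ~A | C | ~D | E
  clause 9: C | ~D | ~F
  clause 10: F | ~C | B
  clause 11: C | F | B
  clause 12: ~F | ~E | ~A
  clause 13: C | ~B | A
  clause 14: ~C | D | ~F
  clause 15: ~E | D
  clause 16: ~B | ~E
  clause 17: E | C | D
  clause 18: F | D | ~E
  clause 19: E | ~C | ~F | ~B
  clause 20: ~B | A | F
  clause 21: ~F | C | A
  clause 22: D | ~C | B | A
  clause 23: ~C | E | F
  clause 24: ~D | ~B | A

True

Suppose C = 0.
From the singleton clause (~F), F = 0.
From the singleton clause (~E), E = 0.
From the singleton clause (B), B = 1.
From the singleton clause (D), D = 1.
From the singleton clause (~A), A = 0.
But (A) is also a unit clause — contradiction.
So every satisfying assignment has C = True.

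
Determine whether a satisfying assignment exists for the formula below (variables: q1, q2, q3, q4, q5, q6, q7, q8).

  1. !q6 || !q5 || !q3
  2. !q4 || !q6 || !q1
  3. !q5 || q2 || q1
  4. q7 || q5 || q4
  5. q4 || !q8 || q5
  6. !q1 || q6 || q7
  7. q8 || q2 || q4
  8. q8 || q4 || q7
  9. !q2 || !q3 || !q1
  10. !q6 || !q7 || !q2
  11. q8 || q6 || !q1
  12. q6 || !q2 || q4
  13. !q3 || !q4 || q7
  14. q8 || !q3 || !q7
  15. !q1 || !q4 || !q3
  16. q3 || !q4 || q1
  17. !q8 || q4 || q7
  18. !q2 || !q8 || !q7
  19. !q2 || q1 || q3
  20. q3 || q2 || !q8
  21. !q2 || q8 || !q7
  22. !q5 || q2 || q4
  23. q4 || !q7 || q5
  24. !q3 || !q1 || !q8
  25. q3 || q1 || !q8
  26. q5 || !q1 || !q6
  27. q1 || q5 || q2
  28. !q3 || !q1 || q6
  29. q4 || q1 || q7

Unsatisfiable

Case q6 = false:
Case q1 = false:
Case q5 = false:
From the singleton clause (q2), q2 = true.
From the singleton clause (q4), q4 = true.
From the singleton clause (q3), q3 = true.
From the singleton clause (q7), q7 = true.
From the singleton clause (q8), q8 = true.
Now (!q8) is unsatisfied and unit — conflict.
That branch fails; take q5 = true instead.
From the singleton clause (q2), q2 = true.
From the singleton clause (q4), q4 = true.
From the singleton clause (q3), q3 = true.
From the singleton clause (q7), q7 = true.
From the singleton clause (q8), q8 = true.
Now (!q8) is unsatisfied and unit — conflict.
Neither q5 = true nor q5 = false works.
That branch fails; take q1 = true instead.
From the singleton clause (q7), q7 = true.
From the singleton clause (q8), q8 = true.
From the singleton clause (!q2), q2 = false.
From the singleton clause (q3), q3 = true.
Now (!q3) is unsatisfied and unit — conflict.
Neither q1 = true nor q1 = false works.
That branch fails; take q6 = true instead.
Case q5 = false:
From the singleton clause (!q1), q1 = false.
From the singleton clause (q2), q2 = true.
From the singleton clause (!q7), q7 = false.
From the singleton clause (q4), q4 = true.
From the singleton clause (!q3), q3 = false.
Now (q3) is unsatisfied and unit — conflict.
That branch fails; take q5 = true instead.
From the singleton clause (!q3), q3 = false.
Case q4 = false:
From the singleton clause (q2), q2 = true.
From the singleton clause (!q7), q7 = false.
From the singleton clause (q8), q8 = true.
Now (!q8) is unsatisfied and unit — conflict.
That branch fails; take q4 = true instead.
From the singleton clause (!q1), q1 = false.
Now (q1) is unsatisfied and unit — conflict.
Neither q4 = true nor q4 = false works.
Neither q5 = true nor q5 = false works.
Neither q6 = true nor q6 = false works.
No assignment satisfies every clause.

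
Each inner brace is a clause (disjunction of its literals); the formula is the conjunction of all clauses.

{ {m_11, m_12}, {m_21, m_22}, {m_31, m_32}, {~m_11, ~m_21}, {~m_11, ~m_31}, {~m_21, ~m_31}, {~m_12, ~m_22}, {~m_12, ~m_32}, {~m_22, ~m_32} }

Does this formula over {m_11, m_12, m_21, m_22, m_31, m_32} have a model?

Suppose m_11 = 1.
The clause (~m_21) is unit, so m_21 = 0.
The clause (m_22) is unit, so m_22 = 1.
The clause (~m_31) is unit, so m_31 = 0.
The clause (m_32) is unit, so m_32 = 1.
Now (~m_32) is unsatisfied and unit — conflict.
That branch fails; take m_11 = 0 instead.
The clause (m_12) is unit, so m_12 = 1.
The clause (~m_22) is unit, so m_22 = 0.
The clause (m_21) is unit, so m_21 = 1.
The clause (~m_31) is unit, so m_31 = 0.
The clause (m_32) is unit, so m_32 = 1.
Now (~m_32) is unsatisfied and unit — conflict.
Either choice for m_11 ends in contradiction.
No assignment satisfies every clause.

No, unsatisfiable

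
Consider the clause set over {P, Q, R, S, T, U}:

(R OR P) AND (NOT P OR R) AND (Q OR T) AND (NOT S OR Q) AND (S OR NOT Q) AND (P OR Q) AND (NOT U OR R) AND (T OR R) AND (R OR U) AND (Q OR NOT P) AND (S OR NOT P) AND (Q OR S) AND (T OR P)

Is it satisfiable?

Suppose R = true.
Suppose Q = true.
Unit clause (S) forces S = true.
Suppose T = true.
All clauses hold; P, U can take either value.
A satisfying assignment: P=true,  Q=true,  R=true,  S=true,  T=true,  U=false.

Yes, satisfiable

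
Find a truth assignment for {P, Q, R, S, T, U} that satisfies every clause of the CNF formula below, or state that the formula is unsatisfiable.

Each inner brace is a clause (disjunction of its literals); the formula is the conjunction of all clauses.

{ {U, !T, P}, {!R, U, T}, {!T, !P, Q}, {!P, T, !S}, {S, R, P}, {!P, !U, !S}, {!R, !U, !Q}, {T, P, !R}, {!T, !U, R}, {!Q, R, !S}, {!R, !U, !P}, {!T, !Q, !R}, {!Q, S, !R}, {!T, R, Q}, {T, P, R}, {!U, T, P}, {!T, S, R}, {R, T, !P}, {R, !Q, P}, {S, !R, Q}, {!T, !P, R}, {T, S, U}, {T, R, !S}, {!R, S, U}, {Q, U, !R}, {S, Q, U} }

Suppose U = true.
Suppose P = false.
(T) alone gives T = true.
(R) alone gives R = true.
(!Q) alone gives Q = false.
(S) alone gives S = true.
This assignment satisfies each clause.

P: false,  Q: false,  R: true,  S: true,  T: true,  U: true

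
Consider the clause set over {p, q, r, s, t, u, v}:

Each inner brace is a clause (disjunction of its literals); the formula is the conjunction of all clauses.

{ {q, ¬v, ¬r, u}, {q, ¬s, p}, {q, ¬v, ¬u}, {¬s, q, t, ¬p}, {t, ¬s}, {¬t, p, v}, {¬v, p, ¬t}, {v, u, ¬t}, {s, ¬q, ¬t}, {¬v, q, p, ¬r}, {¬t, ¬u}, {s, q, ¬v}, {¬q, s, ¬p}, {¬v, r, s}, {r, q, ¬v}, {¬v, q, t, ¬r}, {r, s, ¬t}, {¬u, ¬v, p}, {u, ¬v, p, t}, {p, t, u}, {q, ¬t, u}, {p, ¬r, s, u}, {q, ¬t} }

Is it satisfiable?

Try t = False.
(¬s) alone gives s = False.
Try q = False.
(¬v) alone gives v = False.
Try p = False.
(u) alone gives u = True.
All clauses hold; r can take either value.
A satisfying assignment: p=False, q=False, r=False, s=False, t=False, u=True, v=False.

Yes, satisfiable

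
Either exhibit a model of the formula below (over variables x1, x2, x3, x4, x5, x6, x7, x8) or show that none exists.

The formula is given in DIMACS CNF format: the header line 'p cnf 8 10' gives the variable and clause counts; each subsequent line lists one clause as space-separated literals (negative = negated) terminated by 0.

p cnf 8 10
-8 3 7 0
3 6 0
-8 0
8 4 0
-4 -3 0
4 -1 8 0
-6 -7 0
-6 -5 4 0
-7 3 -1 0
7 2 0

x1=False,  x2=True,  x3=False,  x4=True,  x5=False,  x6=True,  x7=False,  x8=False

The clause (¬x8) is unit, so x8 = False.
The clause (x4) is unit, so x4 = True.
The clause (¬x3) is unit, so x3 = False.
The clause (x6) is unit, so x6 = True.
The clause (¬x7) is unit, so x7 = False.
The clause (x2) is unit, so x2 = True.
No clause remains; x1, x5 are free.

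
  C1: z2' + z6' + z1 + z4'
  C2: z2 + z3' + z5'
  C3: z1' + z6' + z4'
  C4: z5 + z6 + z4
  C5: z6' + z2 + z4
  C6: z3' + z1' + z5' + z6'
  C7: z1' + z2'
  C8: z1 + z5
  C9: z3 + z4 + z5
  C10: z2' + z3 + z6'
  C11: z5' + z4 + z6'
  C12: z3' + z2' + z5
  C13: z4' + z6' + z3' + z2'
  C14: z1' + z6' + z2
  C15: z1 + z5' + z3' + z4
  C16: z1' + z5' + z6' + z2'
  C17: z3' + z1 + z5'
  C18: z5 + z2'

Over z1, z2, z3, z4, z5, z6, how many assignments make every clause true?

There are 2^6 = 64 truth assignments over (z1, z2, z3, z4, z5, z6).
Split on z5. With z5 = 1, the clauses containing z5 are satisfied and z5' drops from the rest; 7 of the 2^5 = 32 assignments to the other variables satisfy what remains.
With z5 = 0, by the same count on the reduced clause set, 2 assignments work.
(One model: z1=F, z2=F, z3=F, z4=F, z5=T, z6=F.)
Total: 7 + 2 = 9.

9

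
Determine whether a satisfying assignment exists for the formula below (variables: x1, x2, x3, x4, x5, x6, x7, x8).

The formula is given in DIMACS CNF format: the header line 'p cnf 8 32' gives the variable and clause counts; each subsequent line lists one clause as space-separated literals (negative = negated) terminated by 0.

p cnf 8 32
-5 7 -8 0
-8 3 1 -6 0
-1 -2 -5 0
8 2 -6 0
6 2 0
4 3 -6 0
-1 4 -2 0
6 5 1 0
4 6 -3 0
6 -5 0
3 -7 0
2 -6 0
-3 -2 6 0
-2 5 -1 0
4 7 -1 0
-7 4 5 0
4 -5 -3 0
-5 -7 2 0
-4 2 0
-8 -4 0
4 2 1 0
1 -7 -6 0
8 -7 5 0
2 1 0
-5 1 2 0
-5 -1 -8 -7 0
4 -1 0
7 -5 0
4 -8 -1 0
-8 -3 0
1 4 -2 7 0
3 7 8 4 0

Satisfiable

Branch on x6: set x6 = True.
The clause (x2) is unit, so x2 = True.
Branch on x1: set x1 = False.
The clause (¬x7) is unit, so x7 = False.
The clause (¬x5) is unit, so x5 = False.
The clause (x4) is unit, so x4 = True.
The clause (¬x8) is unit, so x8 = False.
No clause remains; x3 is free.
A satisfying assignment: x1: False,  x2: True,  x3: False,  x4: True,  x5: False,  x6: True,  x7: False,  x8: False.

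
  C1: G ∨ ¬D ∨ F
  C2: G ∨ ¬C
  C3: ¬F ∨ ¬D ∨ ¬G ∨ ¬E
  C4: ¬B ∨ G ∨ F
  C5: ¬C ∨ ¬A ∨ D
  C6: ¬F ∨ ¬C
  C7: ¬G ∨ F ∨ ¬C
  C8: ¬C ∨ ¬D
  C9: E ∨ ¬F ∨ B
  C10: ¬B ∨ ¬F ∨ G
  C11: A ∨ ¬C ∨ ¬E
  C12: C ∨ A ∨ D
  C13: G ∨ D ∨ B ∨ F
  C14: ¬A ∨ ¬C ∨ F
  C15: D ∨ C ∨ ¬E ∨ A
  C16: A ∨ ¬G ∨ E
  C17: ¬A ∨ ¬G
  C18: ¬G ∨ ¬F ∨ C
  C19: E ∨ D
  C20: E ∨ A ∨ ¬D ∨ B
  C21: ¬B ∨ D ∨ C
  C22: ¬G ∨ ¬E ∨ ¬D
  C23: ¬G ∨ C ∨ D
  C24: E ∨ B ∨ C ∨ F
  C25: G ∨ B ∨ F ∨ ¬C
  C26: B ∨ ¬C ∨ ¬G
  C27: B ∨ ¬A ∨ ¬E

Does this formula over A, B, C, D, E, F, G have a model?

Suppose G = False.
(¬C) alone gives C = False.
Suppose D = True.
(F) alone gives F = True.
(¬B) alone gives B = False.
(E) alone gives E = True.
(¬A) alone gives A = False.
All clauses are satisfied.
A satisfying assignment: A=False, B=False, C=False, D=True, E=True, F=True, G=False.

Yes, satisfiable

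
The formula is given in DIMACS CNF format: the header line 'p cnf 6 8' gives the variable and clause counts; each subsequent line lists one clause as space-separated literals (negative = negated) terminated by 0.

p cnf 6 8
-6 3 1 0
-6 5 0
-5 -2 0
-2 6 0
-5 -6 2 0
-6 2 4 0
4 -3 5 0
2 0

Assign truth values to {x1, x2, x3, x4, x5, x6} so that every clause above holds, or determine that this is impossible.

UNSATISFIABLE

(x2) alone gives x2 = True.
(¬x5) alone gives x5 = False.
(¬x6) alone gives x6 = False.
Now (x6) is unsatisfied and unit — conflict.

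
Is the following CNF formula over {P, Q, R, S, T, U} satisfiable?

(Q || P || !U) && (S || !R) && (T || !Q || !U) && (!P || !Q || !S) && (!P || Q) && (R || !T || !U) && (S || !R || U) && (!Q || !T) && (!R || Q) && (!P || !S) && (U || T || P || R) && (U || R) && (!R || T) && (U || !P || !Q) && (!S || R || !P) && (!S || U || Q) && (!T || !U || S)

Suppose S = true.
The clause (!P) is unit, so P = false.
Suppose Q = true.
The clause (!T) is unit, so T = false.
The clause (!U) is unit, so U = false.
The clause (R) is unit, so R = true.
Now (!R) is unsatisfied and unit — conflict.
So Q must be the other value — set Q = false.
The clause (!U) is unit, so U = false.
Now (U) is unsatisfied and unit — conflict.
Both values of Q lead to a conflict.
So S must be the other value — set S = false.
The clause (!R) is unit, so R = false.
The clause (U) is unit, so U = true.
The clause (!T) is unit, so T = false.
The clause (!Q) is unit, so Q = false.
The clause (P) is unit, so P = true.
Now (!P) is unsatisfied and unit — conflict.
Both values of S lead to a conflict.
No assignment satisfies every clause.

No, unsatisfiable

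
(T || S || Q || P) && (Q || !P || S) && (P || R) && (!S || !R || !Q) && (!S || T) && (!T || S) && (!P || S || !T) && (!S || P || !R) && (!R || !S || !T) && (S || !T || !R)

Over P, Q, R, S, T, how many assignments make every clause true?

5

There are 2^5 = 32 truth assignments over (P, Q, R, S, T).
Split on Q. With Q = true, the clauses containing Q are satisfied and !Q drops from the rest; 4 of the 2^4 = 16 assignments to the other variables satisfy what remains.
With Q = false, by the same count on the reduced clause set, 1 assignment works.
Total: 4 + 1 = 5.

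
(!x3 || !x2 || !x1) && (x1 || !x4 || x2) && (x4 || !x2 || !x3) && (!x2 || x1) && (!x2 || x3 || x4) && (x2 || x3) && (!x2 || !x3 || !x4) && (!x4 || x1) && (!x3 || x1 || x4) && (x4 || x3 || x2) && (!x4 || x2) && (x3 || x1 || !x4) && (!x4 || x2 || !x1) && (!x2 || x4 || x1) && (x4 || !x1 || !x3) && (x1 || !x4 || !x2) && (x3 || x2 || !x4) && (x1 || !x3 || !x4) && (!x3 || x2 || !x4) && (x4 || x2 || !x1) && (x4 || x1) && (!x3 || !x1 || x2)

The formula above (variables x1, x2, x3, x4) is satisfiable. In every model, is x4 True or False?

True

Suppose x4 = false.
From the singleton clause (x1), x1 = true.
From the singleton clause (!x3), x3 = false.
From the singleton clause (!x2), x2 = false.
That conflicts with the unit clause (x2).
So every satisfying assignment has x4 = True.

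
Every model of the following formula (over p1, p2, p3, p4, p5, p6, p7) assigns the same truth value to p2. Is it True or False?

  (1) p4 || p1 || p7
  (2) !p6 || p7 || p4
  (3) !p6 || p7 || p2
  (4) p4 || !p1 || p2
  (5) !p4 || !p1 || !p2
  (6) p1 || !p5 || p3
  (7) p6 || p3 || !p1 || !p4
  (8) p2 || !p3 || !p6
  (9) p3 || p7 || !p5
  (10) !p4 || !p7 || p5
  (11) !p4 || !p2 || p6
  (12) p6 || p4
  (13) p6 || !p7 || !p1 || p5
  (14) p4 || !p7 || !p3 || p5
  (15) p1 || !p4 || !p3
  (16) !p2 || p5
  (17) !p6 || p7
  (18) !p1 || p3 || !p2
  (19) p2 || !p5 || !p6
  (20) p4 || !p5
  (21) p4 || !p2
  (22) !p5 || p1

Suppose p2 = true.
The clause (p5) is unit, so p5 = true.
The clause (p4) is unit, so p4 = true.
The clause (!p1) is unit, so p1 = false.
But (p1) is also a unit clause — contradiction.
So every satisfying assignment has p2 = False.

False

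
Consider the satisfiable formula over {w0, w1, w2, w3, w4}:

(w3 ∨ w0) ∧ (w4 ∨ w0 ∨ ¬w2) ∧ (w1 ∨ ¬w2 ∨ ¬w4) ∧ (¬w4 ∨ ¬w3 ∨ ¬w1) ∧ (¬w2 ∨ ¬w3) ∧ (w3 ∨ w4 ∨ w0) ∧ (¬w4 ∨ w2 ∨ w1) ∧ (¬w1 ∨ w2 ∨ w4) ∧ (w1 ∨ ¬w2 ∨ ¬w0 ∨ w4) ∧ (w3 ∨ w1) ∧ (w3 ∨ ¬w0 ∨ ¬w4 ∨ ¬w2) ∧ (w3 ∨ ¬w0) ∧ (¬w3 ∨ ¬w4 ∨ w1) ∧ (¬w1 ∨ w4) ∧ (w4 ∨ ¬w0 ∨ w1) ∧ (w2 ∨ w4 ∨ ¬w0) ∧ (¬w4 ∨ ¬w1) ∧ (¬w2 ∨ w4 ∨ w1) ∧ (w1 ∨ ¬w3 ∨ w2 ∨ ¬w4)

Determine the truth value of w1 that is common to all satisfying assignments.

False

Suppose w1 = True.
From the singleton clause (w4), w4 = True.
Now (¬w4) is unsatisfied and unit — conflict.
So every satisfying assignment has w1 = False.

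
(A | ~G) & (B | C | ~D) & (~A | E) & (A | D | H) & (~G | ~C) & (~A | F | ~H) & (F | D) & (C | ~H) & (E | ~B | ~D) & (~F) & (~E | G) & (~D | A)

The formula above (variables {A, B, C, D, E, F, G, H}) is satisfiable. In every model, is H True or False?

Suppose H = 1.
From the singleton clause (C), C = 1.
From the singleton clause (~G), G = 0.
From the singleton clause (~F), F = 0.
From the singleton clause (~A), A = 0.
From the singleton clause (D), D = 1.
That conflicts with the unit clause (~D).
So every satisfying assignment has H = False.

False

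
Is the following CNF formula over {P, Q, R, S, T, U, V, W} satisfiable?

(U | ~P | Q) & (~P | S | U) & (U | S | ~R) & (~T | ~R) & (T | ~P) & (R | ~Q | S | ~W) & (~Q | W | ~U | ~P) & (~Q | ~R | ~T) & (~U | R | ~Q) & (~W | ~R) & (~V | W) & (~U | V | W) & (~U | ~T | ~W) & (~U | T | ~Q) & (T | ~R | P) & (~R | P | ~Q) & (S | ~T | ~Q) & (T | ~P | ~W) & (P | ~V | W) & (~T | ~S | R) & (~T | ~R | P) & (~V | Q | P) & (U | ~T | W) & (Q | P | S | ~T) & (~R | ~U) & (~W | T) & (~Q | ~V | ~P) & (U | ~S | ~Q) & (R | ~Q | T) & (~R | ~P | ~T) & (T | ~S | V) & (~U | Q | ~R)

Try T = 0.
Unit clause (~P) forces P = 0.
Unit clause (~R) forces R = 0.
Unit clause (~W) forces W = 0.
Unit clause (~V) forces V = 0.
Unit clause (~U) forces U = 0.
Unit clause (~Q) forces Q = 0.
Unit clause (~S) forces S = 0.
Every clause now holds.
A satisfying assignment: P ↦ 0, Q ↦ 0, R ↦ 0, S ↦ 0, T ↦ 0, U ↦ 0, V ↦ 0, W ↦ 0.

Yes, satisfiable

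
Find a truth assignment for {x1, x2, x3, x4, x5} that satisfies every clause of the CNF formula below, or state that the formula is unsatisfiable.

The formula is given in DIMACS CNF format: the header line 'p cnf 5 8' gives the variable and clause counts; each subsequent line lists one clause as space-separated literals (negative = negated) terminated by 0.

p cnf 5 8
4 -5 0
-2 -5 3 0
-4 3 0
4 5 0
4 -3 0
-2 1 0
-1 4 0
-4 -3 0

Branch on x4: set x4 = True.
Unit clause (x3) forces x3 = True.
That conflicts with the unit clause (¬x3).
So x4 must be the other value — set x4 = False.
Unit clause (¬x5) forces x5 = False.
That conflicts with the unit clause (x5).
Either choice for x4 ends in contradiction.

UNSATISFIABLE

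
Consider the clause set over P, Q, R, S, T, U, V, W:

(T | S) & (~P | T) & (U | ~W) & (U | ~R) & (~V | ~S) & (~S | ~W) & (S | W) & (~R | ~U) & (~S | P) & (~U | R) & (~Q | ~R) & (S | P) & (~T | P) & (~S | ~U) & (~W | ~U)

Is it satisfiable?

Satisfiable

Suppose T = 1.
From the singleton clause (P), P = 1.
Suppose U = 0.
From the singleton clause (~W), W = 0.
From the singleton clause (~R), R = 0.
From the singleton clause (S), S = 1.
From the singleton clause (~V), V = 0.
No clause remains; Q is free.
A satisfying assignment: P=1, Q=1, R=0, S=1, T=1, U=0, V=0, W=0.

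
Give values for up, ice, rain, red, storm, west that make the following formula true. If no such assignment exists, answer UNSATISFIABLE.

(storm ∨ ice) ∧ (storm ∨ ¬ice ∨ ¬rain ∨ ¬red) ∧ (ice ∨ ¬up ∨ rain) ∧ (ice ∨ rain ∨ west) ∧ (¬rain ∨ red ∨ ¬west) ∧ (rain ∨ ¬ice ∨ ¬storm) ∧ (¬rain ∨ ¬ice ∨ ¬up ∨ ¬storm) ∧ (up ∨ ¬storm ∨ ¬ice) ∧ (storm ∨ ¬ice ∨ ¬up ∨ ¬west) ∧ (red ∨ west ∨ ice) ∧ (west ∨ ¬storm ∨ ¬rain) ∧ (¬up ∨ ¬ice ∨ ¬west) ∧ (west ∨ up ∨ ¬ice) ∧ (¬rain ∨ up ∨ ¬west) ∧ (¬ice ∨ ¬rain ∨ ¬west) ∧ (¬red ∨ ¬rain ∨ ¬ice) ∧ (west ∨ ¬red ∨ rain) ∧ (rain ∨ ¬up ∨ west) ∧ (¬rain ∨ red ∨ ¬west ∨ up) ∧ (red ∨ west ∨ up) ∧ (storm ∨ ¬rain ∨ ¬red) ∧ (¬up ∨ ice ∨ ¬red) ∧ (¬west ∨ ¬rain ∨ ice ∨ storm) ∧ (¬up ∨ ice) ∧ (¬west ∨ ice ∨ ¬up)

up=False; ice=False; rain=False; red=True; storm=True; west=True

Branch on storm: set storm = True.
Branch on rain: set rain = False.
From the singleton clause (¬ice), ice = False.
From the singleton clause (¬up), up = False.
From the singleton clause (west), west = True.
Every clause is now satisfied; red is unconstrained.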